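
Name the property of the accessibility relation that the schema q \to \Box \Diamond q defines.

Suppose q→□◇q is valid. Take Rxy and set V(q)={x}. Then q at x, so □◇q at x, so ◇q at y, so some z with Ryz has q; z=x, i.e. Ryx.
Conversely, any frame satisfying \forall x \forall y (Rxy \to Ryx) validates the schema.
Frame condition: \forall x \forall y (Rxy \to Ryx).

Symmetry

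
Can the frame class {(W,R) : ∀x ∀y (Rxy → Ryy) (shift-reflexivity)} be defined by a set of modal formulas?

Yes: it is shift-reflexivity, defined by the T□ schema □(□q → q).
Suppose □(□q→q) is valid. Take Rxy and set V(q)={w : Ryw}. Then at y, □q holds; since □(□q→q) at x, □q→q at y, so q at y, i.e. Ryy.

Definable; □(□q → q) defines it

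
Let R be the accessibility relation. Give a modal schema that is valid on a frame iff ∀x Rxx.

This is reflexivity; the standard corresponding axiom is T: □p → p.
Suppose □p→p is valid. At any x set V(p)={w : Rxw}. Then □p holds at x, so p holds at x, i.e. Rxx.

□p → p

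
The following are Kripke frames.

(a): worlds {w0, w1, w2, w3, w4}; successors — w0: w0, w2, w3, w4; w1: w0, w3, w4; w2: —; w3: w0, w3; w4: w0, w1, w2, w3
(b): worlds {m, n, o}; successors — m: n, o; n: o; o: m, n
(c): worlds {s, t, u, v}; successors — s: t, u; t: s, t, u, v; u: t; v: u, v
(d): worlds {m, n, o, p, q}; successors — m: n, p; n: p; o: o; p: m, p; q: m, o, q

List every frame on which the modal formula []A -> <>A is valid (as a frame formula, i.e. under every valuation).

(b), (c), (d)

The schema corresponds to seriality: forall x exists y Rxy.
(a): fails — world w2 has no successor.
(b): holds.
(c): holds.
(d): holds.
Valid on: (b), (c), (d).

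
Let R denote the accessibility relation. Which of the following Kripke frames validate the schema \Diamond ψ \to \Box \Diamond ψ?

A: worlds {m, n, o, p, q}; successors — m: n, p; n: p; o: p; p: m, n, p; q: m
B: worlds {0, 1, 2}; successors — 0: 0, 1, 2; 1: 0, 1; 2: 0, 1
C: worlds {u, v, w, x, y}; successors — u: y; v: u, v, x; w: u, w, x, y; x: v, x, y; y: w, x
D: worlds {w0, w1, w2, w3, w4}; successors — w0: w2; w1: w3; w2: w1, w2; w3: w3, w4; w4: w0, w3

The schema corresponds to the Euclidean property: \forall x \forall y \forall z (Rxy \wedge Rxz \to Ryz).
A: fails — Rmn and Rmn but not Rnn.
B: fails — R02 and R02 but not R22.
C: fails — Ruy and Ruy but not Ryy.
D: fails — Rw2w1 and Rw2w2 but not Rw1w2.

none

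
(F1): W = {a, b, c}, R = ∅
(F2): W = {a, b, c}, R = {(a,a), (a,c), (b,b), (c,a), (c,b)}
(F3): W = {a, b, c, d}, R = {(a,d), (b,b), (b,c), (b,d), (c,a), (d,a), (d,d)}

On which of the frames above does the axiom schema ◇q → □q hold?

(F1)

This is the axiom for partial functionality; its first-order frame correspondent is ∀x ∀y ∀z (Rxy ∧ Rxz → y = z).
(F1): ✓.
(F2): fails — a sees both a and c.
(F3): fails — b sees both b and c.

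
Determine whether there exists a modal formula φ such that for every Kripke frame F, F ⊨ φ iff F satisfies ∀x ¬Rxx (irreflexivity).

Not modally definable

Modal frame validity is preserved under surjective bounded morphisms.
The 2-cycle (worlds 0,1 with 0→1→0) is irreflexive, and the map sending every world to a single reflexive point • is a surjective bounded morphism (forth: every edge maps to (•,•); back: every world has a successor). So any modal formula valid on the 2-cycle is also valid on the reflexive point, which is not irreflexive.
So the class is not modally definable.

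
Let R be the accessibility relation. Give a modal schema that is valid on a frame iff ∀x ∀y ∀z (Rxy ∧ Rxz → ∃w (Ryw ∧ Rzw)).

This is convergence; the standard corresponding axiom is .2: ◇□p → □◇p.
Suppose ◇□p→□◇p is valid. Take Rxy, Rxz and set V(p)={w : Ryw}. Then □p at y so ◇□p at x, so □◇p at x, so ◇p at z, giving w with Rzw and Ryw.

◇□p → □◇p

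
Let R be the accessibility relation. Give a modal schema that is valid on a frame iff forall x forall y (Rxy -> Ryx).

A defining formula is s → □◇s (the B axiom).
Suppose s→□◇s is valid. Take Rxy and set V(s)={x}. Then s at x, so □◇s at x, so ◇s at y, so some z with Ryz has s; z=x, i.e. Ryx.

s → □◇s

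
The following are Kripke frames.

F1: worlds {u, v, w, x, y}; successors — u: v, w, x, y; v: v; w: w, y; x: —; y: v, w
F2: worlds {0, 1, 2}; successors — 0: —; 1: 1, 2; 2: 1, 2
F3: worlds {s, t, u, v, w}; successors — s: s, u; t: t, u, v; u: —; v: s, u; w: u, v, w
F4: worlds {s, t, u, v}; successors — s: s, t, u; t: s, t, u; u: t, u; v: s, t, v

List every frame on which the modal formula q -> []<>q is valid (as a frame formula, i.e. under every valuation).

The schema corresponds to symmetry: forall x forall y (Rxy -> Ryx).
F1: fails — Ruv but not Rvu.
F2: satisfies the condition.
F3: fails — Rtv but not Rvt.
F4: fails — Rvt but not Rtv.
Valid on: F2.

F2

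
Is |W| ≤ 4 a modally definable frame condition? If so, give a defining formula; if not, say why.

Any modally definable frame class is closed under disjoint unions.
Any modal formula valid on each of 5 disjoint one-world frames is valid on their disjoint union (validity is preserved under disjoint unions). Each one-world frame has |W|=1≤4, but the union has |W|=5.
So the class is not modally definable.

No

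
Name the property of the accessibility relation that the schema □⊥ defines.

emptiness of R

□⊥ is valid iff no world has any successor (otherwise □⊥ fails at any world with one).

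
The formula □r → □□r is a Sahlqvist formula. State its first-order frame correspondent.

transitivity

This schema is the 4 axiom.
It corresponds to transitivity: ∀x ∀y ∀z (Rxy ∧ Ryz → Rxz).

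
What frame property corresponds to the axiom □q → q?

Suppose □q→q is valid. At any x set V(q)={w : Rxw}. Then □q holds at x, so q holds at x, i.e. Rxx.
The converse is a direct semantic check.
So the correspondent is reflexivity.

reflexivity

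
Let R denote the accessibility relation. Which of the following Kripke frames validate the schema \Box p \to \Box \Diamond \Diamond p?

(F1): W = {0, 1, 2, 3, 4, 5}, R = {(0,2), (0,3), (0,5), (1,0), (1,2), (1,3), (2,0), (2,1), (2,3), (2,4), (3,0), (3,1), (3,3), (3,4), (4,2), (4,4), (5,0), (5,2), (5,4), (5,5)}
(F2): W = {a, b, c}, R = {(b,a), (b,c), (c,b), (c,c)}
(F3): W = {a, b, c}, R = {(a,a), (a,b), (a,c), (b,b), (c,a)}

(F1), (F3)

The schema corresponds to a generalized confluence (Geach) condition: \forall x \forall z (xRz \to \exists w (xRw \wedge z R^2 w)).
(F1): satisfies the condition.
(F2): fails — bRa but no w with bRw and aR²w.
(F3): satisfies the condition.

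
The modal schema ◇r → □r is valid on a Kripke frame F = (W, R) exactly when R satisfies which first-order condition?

Suppose ◇r→□r is valid. Take Rxy, Rxz and set V(r)={y}. Then ◇r at x, so □r at x, so r at z, i.e. z=y.
The converse is a direct semantic check.
So the correspondent is partial functionality.

partial functionality: ∀x ∀y ∀z (Rxy ∧ Rxz → y = z)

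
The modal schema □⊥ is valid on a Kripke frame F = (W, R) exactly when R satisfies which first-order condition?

emptiness of R: ∀x ∀y ¬Rxy

□⊥ is valid iff no world has any successor (otherwise □⊥ fails at any world with one).
Conversely, on a frame with emptiness of R the schema holds at every world under every valuation.
So the correspondent is emptiness of R.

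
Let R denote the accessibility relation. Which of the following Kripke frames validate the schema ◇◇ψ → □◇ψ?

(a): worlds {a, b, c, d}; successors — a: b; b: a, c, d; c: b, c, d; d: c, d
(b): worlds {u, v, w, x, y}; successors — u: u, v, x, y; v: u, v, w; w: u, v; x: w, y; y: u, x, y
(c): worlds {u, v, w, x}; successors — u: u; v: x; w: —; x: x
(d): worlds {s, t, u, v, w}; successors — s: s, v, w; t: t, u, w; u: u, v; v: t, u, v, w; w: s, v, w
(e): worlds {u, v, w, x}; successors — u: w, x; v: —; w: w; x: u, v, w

(c)

This is the axiom for a generalized confluence (Geach) condition; its first-order frame correspondent is ∀x ∀y ∀z ((xR²y ∧ xRz) → ∃w (y = w ∧ zRw)).
(a): fails — bR²b, bRd but no w with b=w and dRw.
(b): fails — uR²u, uRx but no t with u=t and xRt.
(c): satisfies the condition.
(d): fails — sR²s, sRv but no w* with s=w* and vRw*.
(e): fails — uR²u, uRw but no t with u=t and wRt.
Valid on: (c).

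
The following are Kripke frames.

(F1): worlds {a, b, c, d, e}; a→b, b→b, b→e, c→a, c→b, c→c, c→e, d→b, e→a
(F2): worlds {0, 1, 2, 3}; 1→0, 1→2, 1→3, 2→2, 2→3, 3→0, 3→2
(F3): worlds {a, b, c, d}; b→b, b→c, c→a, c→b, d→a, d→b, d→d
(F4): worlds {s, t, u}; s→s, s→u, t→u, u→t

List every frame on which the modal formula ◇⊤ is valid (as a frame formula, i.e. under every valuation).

This is the axiom for seriality; its first-order frame correspondent is ∀x ∃y Rxy.
(F1): satisfies the condition.
(F2): fails — world 0 has no successor.
(F3): fails — world a has no successor.
(F4): satisfies the condition.

(F1), (F4)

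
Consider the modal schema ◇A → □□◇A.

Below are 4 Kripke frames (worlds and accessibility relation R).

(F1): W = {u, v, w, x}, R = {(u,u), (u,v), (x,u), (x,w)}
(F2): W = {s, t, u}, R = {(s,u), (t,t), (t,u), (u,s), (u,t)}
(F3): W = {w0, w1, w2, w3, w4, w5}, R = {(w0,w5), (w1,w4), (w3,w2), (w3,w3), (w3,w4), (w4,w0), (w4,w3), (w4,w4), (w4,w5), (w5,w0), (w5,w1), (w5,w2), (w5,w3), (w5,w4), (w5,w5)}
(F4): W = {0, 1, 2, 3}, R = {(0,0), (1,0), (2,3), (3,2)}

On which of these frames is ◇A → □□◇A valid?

(F4)

This is the axiom for a generalized confluence (Geach) condition; its first-order frame correspondent is ∀x ∀y ∀z ((xRy ∧ xR²z) → ∃w (y = w ∧ zRw)).
(F1): fails — uRu, uR²v but no t with u=t and vRt.
(F2): fails — tRt, tR²s but no w with t=w and sRw.
(F3): fails — w0Rw5, w0R²w1 but no w with w5=w and w1Rw.
(F4): ✓.
Valid on: (F4).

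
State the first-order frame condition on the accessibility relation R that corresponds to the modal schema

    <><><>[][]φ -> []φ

This is a Sahlqvist (Geach-type) schema ◇^3□^2φ → □^1◇^0φ.
First-order correspondent: forall x forall y forall z ((x R^3 y & xRz) -> exists w (y R^2 w & z = w)).

forall x forall y forall z ((x R^3 y & xRz) -> exists w (y R^2 w & z = w))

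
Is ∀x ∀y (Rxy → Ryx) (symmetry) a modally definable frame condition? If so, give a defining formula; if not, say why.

This is a Sahlqvist condition; the B axiom r → □◇r defines it.
Suppose r→□◇r is valid. Take Rxy and set V(r)={x}. Then r at x, so □◇r at x, so ◇r at y, so some z with Ryz has r; z=x, i.e. Ryx.

Yes, by r → □◇r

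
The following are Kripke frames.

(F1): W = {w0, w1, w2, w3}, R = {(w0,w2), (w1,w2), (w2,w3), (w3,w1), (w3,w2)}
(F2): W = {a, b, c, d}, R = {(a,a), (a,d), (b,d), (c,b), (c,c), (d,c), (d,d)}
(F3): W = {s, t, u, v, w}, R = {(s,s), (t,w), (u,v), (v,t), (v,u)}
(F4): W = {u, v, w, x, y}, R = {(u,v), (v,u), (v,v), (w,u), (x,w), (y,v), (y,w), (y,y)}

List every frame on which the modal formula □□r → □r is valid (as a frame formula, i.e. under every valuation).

This is the axiom for density; its first-order frame correspondent is ∀x ∀y (Rxy → ∃z (Rxz ∧ Rzy)).
(F1): fails — Rw1w2 but no z with Rw1z and Rzw2.
(F2): holds.
(F3): fails — Ruv but no z with Ruz and Rzv.
(F4): fails — Rxw but no z with Rxz and Rzw.
Valid on: (F2).

(F2)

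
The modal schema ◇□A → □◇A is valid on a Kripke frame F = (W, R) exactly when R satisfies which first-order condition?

Suppose ◇□A→□◇A is valid. Take Rxy, Rxz and set V(A)={w : Ryw}. Then □A at y so ◇□A at x, so □◇A at x, so ◇A at z, giving w with Rzw and Ryw.

Convergence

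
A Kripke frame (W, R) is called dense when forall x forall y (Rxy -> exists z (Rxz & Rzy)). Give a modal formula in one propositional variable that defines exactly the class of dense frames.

□□p → □p

A defining formula is □□p → □p (the C4 axiom).
Suppose □□p→□p is valid. Take Rxy and set V(p)={w : xR²w}. Then □□p at x, so □p at x, so p at y, i.e. ∃z(Rxz∧Rzy).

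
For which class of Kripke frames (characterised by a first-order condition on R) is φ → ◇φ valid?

This is frame-equivalent to □φ → φ (substitute ¬φ for φ and contrapose).
Suppose □φ→φ is valid. At any x set V(φ)={w : Rxw}. Then □φ holds at x, so φ holds at x, i.e. Rxx.
Conversely, on a frame with reflexivity the schema holds at every world under every valuation.
So the correspondent is reflexivity.

reflexivity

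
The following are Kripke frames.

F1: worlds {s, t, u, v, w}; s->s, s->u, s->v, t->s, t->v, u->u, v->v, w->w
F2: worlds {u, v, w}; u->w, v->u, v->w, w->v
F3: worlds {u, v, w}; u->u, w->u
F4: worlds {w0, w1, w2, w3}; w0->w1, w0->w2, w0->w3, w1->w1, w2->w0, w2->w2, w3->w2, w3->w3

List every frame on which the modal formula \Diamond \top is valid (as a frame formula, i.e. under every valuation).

The schema corresponds to seriality: \forall x \exists y Rxy.
F1: condition met.
F2: condition met.
F3: fails — world v has no successor.
F4: condition met.
Valid on: F1, F2, F4.

F1, F2, F4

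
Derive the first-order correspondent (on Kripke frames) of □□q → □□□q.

This is a Sahlqvist (Geach-type) schema ◇^0□^2q → □^3◇^0q.
First-order correspondent: ∀x ∀z (xR³z → ∃w (xR²w ∧ z = w)).

∀x ∀z (xR³z → ∃w (xR²w ∧ z = w))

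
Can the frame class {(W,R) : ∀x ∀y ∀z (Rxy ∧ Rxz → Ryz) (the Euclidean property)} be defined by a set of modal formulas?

Yes: it is the Euclidean property, defined by the 5 schema ◇r → □◇r.
Suppose ◇r→□◇r is valid. Take Rxy, Rxz and set V(r)={y}. Then ◇r at x, so □◇r at x, so ◇r at z, so some w with Rzw has r; w=y, i.e. Rzy. By symmetry of the argument, Ryz.

Yes, by ◇r → □◇r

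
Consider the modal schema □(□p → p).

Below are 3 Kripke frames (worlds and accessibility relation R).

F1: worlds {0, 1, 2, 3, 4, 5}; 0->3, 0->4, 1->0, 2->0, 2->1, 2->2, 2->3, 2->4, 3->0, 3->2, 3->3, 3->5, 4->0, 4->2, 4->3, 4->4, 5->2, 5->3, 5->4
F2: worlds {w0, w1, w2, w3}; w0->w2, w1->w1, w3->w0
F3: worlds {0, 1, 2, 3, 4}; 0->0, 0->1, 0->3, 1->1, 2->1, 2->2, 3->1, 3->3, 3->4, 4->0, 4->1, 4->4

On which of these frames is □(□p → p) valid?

The schema corresponds to shift-reflexivity: ∀x ∀y (Rxy → Ryy).
F1: fails — R20 but not R00.
F2: fails — Rw0w2 but not Rw2w2.
F3: condition met.

F3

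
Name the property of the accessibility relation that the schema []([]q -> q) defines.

Suppose □(□q→q) is valid. Take Rxy and set V(q)={w : Ryw}. Then at y, □q holds; since □(□q→q) at x, □q→q at y, so q at y, i.e. Ryy.
Conversely, on a frame with shift-reflexivity the schema holds at every world under every valuation.
So the correspondent is shift-reflexivity.

shift-reflexivity: forall x forall y (Rxy -> Ryy)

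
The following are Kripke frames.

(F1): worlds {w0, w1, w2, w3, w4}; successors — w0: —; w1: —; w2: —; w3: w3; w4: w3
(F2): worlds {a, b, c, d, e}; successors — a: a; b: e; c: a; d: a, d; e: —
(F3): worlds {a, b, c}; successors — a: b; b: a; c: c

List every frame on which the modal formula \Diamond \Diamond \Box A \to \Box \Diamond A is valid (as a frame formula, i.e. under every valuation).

(F1), (F2)

This is the axiom for a generalized confluence (Geach) condition; its first-order frame correspondent is \forall x \forall y \forall z ((x R^2 y \wedge xRz) \to \exists w (yRw \wedge zRw)).
(F1): ✓.
(F2): ✓.
(F3): fails — aR²a, aRb but no w with aRw and bRw.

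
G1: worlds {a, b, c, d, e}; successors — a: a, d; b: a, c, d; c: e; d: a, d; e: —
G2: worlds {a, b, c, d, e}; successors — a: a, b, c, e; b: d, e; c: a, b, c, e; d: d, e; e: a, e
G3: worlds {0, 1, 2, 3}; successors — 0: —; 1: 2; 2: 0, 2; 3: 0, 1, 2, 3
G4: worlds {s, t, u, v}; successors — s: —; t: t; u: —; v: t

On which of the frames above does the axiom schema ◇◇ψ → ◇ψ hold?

G4

Frame correspondent (Sahlqvist): ∀x ∀y ∀z (Rxy ∧ Ryz → Rxz) — i.e. transitivity.
G1: fails — Rbc and Rce but not Rbe.
G2: fails — Rde and Rea but not Rda.
G3: fails — R12 and R20 but not R10.
G4: ✓.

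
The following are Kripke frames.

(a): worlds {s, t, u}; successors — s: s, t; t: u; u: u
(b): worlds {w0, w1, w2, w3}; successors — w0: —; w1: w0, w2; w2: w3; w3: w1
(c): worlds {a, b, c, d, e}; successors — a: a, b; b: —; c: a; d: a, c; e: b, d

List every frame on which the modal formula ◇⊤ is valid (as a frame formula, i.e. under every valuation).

This is the axiom for seriality; its first-order frame correspondent is ∀x ∃y Rxy.
(a): condition met.
(b): fails — world w0 has no successor.
(c): fails — world b has no successor.

(a)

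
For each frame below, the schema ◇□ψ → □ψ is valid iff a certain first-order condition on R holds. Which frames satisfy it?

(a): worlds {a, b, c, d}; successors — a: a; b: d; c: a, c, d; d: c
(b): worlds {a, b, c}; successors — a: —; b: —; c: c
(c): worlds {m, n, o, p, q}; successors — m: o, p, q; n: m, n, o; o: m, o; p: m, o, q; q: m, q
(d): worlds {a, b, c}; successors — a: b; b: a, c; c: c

(b)

Frame correspondent (Sahlqvist): ∀x ∀y ∀z (Rxy ∧ Rxz → Ryz) — i.e. the Euclidean property.
(a): fails — Rbd and Rbd but not Rdd.
(b): condition met.
(c): fails — Rmo and Rmq but not Roq.
(d): fails — Rab and Rab but not Rbb.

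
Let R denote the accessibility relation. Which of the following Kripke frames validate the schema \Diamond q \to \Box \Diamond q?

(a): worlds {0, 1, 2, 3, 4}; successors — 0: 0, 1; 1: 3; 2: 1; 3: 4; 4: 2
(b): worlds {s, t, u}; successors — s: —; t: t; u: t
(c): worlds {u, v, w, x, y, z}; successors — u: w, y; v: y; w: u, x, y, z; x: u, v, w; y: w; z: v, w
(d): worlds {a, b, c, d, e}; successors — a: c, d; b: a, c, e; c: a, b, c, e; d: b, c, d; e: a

This is the axiom for the Euclidean property; its first-order frame correspondent is \forall x \forall y \forall z (Rxy \wedge Rxz \to Ryz).
(a): fails — R01 and R00 but not R10.
(b): satisfies the condition.
(c): fails — Ruw and Ruw but not Rww.
(d): fails — Rac and Rad but not Rcd.

(b)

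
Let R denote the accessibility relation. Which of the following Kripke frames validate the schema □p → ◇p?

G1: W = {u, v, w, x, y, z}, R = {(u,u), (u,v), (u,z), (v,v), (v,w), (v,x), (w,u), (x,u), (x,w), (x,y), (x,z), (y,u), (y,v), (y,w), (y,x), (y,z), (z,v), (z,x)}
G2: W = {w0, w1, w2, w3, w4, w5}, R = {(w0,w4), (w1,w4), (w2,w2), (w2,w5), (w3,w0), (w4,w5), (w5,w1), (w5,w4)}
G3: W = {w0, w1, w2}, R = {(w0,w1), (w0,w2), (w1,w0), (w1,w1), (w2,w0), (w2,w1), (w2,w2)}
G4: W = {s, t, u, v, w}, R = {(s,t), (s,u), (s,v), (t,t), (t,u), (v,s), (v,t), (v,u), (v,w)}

The schema corresponds to seriality: ∀x ∃y Rxy.
G1: satisfies the condition.
G2: satisfies the condition.
G3: satisfies the condition.
G4: fails — world u has no successor.

G1, G2, G3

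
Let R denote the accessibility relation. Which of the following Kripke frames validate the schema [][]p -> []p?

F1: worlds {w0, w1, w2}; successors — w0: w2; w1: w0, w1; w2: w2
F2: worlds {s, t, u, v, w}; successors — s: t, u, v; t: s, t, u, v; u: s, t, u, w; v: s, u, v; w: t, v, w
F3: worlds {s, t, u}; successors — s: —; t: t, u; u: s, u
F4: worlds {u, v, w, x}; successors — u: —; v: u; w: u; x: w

This is the axiom for density; its first-order frame correspondent is forall x forall y (Rxy -> exists z (Rxz & Rzy)).
F1: satisfies the condition.
F2: satisfies the condition.
F3: satisfies the condition.
F4: fails — Rxw but no z with Rxz and Rzw.

F1, F2, F3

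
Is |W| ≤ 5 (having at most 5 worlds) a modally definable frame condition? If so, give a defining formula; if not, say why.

Any modally definable frame class is closed under disjoint unions.
Any modal formula valid on each of 6 disjoint one-world frames is valid on their disjoint union (validity is preserved under disjoint unions). Each one-world frame has |W|=1≤5, but the union has |W|=6.
So the class is not modally definable.

Not definable by any modal formula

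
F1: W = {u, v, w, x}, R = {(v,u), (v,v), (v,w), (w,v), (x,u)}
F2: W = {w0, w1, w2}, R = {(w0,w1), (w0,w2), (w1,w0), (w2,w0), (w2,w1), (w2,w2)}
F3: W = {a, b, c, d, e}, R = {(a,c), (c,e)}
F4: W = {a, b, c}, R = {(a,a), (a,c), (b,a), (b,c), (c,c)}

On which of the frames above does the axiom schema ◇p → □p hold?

Frame correspondent (Sahlqvist): ∀x ∀y ∀z (Rxy ∧ Rxz → y = z) — i.e. partial functionality.
F1: fails — v sees both u and v.
F2: fails — w0 sees both w1 and w2.
F3: holds.
F4: fails — a sees both a and c.

F3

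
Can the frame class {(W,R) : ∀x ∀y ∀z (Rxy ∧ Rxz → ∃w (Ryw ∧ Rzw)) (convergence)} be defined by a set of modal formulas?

Yes, by ◇□r → □◇r

The condition is convergence. A defining modal formula is ◇□r → □◇r.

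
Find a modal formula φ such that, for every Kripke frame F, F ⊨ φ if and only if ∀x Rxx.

□p → p

A defining formula is □p → p (the T axiom).
Suppose □p→p is valid. At any x set V(p)={w : Rxw}. Then □p holds at x, so p holds at x, i.e. Rxx.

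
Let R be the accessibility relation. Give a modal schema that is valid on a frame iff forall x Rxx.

A defining formula is □s → s (the T axiom).
Suppose □s→s is valid. At any x set V(s)={w : Rxw}. Then □s holds at x, so s holds at x, i.e. Rxx.

□s → s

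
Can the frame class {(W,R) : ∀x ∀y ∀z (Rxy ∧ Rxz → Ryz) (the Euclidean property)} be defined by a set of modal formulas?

Yes — defined by ◇q → □◇q

This is a Sahlqvist condition; the 5 axiom ◇q → □◇q defines it.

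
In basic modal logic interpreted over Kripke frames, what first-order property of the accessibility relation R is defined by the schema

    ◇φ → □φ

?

partial functionality

This is the CD axiom.
It corresponds to partial functionality: ∀x ∀y ∀z (Rxy ∧ Rxz → y = z).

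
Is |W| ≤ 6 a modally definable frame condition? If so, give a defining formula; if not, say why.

Modal frame validity is preserved under disjoint unions.
Any modal formula valid on each of 7 disjoint one-world frames is valid on their disjoint union (validity is preserved under disjoint unions). Each one-world frame has |W|=1≤6, but the union has |W|=7.
So the class is not modally definable.

Not modally definable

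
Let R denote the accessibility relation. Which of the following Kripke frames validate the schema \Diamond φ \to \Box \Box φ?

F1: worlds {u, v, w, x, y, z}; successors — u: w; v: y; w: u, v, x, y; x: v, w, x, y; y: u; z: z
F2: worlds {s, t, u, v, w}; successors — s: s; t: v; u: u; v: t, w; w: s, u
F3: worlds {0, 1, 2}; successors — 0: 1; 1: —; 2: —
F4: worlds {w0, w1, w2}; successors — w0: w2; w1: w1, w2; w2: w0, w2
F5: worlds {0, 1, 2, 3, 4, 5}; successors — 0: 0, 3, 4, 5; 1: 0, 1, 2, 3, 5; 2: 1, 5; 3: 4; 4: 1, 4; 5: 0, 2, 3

F3

The schema corresponds to a generalized confluence (Geach) condition: \forall x \forall y \forall z ((xRy \wedge x R^2 z) \to \exists w (y = w \wedge z = w)).
F1: fails — uRw, uR²u but w ≠ u.
F2: fails — tRv, tR²t but v ≠ t.
F3: satisfies the condition.
F4: fails — w0Rw2, w0R²w0 but w2 ≠ w0.
F5: fails — 0R0, 0R²1 but 0 ≠ 1.
Valid on: F3.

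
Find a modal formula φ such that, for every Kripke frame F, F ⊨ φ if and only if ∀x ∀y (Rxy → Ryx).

p → □◇p

This is symmetry; the standard corresponding axiom is B: p → □◇p.
Suppose p→□◇p is valid. Take Rxy and set V(p)={x}. Then p at x, so □◇p at x, so ◇p at y, so some z with Ryz has p; z=x, i.e. Ryx.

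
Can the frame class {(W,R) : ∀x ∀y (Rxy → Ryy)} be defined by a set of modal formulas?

The condition is shift-reflexivity. A defining modal formula is □(□p → p).
Suppose □(□p→p) is valid. Take Rxy and set V(p)={w : Ryw}. Then at y, □p holds; since □(□p→p) at x, □p→p at y, so p at y, i.e. Ryy.

Yes — defined by □(□p → p)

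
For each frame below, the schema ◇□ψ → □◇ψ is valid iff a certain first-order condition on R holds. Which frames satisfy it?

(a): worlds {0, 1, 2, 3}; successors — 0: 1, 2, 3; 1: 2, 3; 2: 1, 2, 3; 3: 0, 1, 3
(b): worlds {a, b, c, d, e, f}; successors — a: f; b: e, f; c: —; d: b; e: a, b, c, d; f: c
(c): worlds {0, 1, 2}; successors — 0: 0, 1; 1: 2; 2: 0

Frame correspondent (Sahlqvist): ∀x ∀y ∀z (Rxy ∧ Rxz → ∃w (Ryw ∧ Rzw)) — i.e. convergence.
(a): ✓.
(b): fails — Reb and Rec but b and c have no common successor.
(c): fails — R00 and R01 but 0 and 1 have no common successor.
Valid on: (a).

(a)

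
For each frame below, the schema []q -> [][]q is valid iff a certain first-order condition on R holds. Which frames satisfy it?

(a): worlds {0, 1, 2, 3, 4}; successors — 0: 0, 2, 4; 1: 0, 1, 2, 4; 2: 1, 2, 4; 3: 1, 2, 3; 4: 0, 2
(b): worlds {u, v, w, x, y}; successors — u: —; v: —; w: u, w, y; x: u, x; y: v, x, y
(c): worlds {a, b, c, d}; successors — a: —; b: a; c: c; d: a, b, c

This is the axiom for transitivity; its first-order frame correspondent is forall x forall y forall z (Rxy & Ryz -> Rxz).
(a): fails — R32 and R24 but not R34.
(b): fails — Ryx and Rxu but not Ryu.
(c): ✓.
Valid on: (c).

(c)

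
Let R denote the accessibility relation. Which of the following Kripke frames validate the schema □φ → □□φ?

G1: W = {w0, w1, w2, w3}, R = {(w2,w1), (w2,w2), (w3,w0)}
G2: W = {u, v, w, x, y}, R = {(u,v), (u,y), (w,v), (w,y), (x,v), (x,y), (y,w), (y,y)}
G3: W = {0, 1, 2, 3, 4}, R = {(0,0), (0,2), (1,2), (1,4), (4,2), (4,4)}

G1, G3

This is the axiom for transitivity; its first-order frame correspondent is ∀x ∀y ∀z (Rxy ∧ Ryz → Rxz).
G1: holds.
G2: fails — Ryw and Rwv but not Ryv.
G3: holds.
Valid on: G1, G3.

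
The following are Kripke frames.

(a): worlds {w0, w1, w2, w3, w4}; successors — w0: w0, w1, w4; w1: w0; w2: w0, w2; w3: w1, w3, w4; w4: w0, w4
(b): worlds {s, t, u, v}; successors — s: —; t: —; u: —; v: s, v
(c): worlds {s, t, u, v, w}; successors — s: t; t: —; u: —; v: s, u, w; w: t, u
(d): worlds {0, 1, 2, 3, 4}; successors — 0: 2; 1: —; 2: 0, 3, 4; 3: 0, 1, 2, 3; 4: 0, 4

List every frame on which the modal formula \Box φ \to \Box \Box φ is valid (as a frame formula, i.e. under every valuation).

Frame correspondent (Sahlqvist): \forall x \forall y \forall z (Rxy \wedge Ryz \to Rxz) — i.e. transitivity.
(a): fails — Rw1w0 and Rw0w4 but not Rw1w4.
(b): ✓.
(c): fails — Rvw and Rwt but not Rvt.
(d): fails — R32 and R24 but not R34.
Valid on: (b).

(b)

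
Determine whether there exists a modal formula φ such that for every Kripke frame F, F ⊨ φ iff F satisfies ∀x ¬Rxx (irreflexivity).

No

Modal frame validity is preserved under surjective bounded morphisms.
The 5-cycle (worlds 0,1,2,3,4 with 0→1→2→3→4→0) is irreflexive, and the map sending every world to a single reflexive point • is a surjective bounded morphism (forth: every edge maps to (•,•); back: every world has a successor). So any modal formula valid on the 5-cycle is also valid on the reflexive point, which is not irreflexive.
So the class is not modally definable.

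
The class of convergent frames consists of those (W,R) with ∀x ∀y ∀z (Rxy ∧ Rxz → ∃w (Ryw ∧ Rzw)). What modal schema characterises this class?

This is convergence; the standard corresponding axiom is .2: ◇□s → □◇s.
Suppose ◇□s→□◇s is valid. Take Rxy, Rxz and set V(s)={w : Ryw}. Then □s at y so ◇□s at x, so □◇s at x, so ◇s at z, giving w with Rzw and Ryw.

◇□s → □◇s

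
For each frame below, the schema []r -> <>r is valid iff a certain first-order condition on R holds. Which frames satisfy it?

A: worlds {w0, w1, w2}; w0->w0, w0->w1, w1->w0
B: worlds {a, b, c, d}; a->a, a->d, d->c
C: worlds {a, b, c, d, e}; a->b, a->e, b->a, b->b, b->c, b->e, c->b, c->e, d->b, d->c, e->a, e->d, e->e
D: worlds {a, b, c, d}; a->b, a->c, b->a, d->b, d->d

C

The schema corresponds to seriality: forall x exists y Rxy.
A: fails — world w2 has no successor.
B: fails — world b has no successor.
C: ✓.
D: fails — world c has no successor.
Valid on: C.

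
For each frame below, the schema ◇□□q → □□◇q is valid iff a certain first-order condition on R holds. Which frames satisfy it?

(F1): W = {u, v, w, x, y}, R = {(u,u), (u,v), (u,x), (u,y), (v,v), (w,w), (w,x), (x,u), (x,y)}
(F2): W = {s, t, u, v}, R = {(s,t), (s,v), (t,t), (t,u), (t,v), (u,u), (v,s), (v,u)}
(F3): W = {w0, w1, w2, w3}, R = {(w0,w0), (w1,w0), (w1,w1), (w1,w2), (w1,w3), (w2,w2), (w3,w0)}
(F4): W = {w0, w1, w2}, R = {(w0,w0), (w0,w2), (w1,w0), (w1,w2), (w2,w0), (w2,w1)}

(F4)

The schema corresponds to a generalized confluence (Geach) condition: ∀x ∀y ∀z ((xRy ∧ xR²z) → ∃w (yR²w ∧ zRw)).
(F1): fails — uRu, uR²y but no t with uR²t and yRt.
(F2): fails — tRu, tR²s but no w with uR²w and sRw.
(F3): fails — w1Rw0, w1R²w2 but no w with w0R²w and w2Rw.
(F4): ✓.
Valid on: (F4).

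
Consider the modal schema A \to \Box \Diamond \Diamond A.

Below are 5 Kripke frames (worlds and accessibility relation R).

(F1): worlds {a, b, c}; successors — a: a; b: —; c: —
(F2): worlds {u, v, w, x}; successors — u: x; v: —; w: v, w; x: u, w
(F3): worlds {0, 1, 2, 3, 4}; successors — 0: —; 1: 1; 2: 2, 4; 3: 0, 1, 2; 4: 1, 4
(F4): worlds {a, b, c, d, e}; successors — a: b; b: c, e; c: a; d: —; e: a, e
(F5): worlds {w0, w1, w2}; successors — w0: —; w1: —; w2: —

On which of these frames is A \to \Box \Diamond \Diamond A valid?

(F1), (F4), (F5)

This is the axiom for a generalized confluence (Geach) condition; its first-order frame correspondent is \forall x \forall z (xRz \to \exists w (x = w \wedge z R^2 w)).
(F1): ✓.
(F2): fails — uRx but no t with u=t and xR²t.
(F3): fails — 2R4 but no w with 2=w and 4R²w.
(F4): ✓.
(F5): ✓.
Valid on: (F1), (F4), (F5).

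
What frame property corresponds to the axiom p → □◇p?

Suppose p→□◇p is valid. Take Rxy and set V(p)={x}. Then p at x, so □◇p at x, so ◇p at y, so some z with Ryz has p; z=x, i.e. Ryx.

symmetry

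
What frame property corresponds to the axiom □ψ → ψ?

reflexivity

This is the T axiom.
It corresponds to reflexivity: ∀x Rxx.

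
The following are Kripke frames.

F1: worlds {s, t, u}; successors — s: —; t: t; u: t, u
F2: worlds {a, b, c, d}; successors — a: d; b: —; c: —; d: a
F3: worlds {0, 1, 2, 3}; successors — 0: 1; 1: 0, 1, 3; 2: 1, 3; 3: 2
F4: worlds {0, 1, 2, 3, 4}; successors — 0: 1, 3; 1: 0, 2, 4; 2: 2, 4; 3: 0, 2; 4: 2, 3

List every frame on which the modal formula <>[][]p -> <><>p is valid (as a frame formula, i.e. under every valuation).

This is the axiom for a generalized confluence (Geach) condition; its first-order frame correspondent is forall x forall y (xRy -> exists w (y R^2 w & x R^2 w)).
F1: ✓.
F2: fails — aRd but no w with dR²w and aR²w.
F3: ✓.
F4: ✓.
Valid on: F1, F3, F4.

F1, F3, F4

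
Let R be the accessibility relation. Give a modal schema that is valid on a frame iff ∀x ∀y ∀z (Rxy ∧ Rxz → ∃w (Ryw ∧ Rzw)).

The condition is convergence. The .2 schema ◇□q → □◇q defines it.
Suppose ◇□q→□◇q is valid. Take Rxy, Rxz and set V(q)={w : Ryw}. Then □q at y so ◇□q at x, so □◇q at x, so ◇q at z, giving w with Rzw and Ryw.

◇□q → □◇q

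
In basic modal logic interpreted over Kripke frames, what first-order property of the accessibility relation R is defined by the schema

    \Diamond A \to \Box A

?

partial functionality: \forall x \forall y \forall z (Rxy \wedge Rxz \to y = z)

This schema is the CD axiom.
Its frame correspondent is partial functionality — \forall x \forall y \forall z (Rxy \wedge Rxz \to y = z).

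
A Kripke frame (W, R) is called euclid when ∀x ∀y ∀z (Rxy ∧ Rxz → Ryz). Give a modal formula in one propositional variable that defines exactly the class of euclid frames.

◇p → □◇p

A defining formula is ◇p → □◇p (the 5 axiom).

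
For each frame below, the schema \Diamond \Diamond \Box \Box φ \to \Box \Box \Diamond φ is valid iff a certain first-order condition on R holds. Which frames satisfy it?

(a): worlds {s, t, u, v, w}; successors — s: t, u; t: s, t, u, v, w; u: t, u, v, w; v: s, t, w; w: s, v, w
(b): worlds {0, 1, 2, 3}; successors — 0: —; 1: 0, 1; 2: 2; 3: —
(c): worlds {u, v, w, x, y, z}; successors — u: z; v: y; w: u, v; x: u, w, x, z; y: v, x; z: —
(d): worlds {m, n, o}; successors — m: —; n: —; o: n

(a), (d)

This is the axiom for a generalized confluence (Geach) condition; its first-order frame correspondent is \forall x \forall y \forall z ((x R^2 y \wedge x R^2 z) \to \exists w (y R^2 w \wedge zRw)).
(a): condition met.
(b): fails — 1R²0, 1R²0 but no w with 0R²w and 0Rw.
(c): fails — vR²v, vR²v but no t with vR²t and vRt.
(d): condition met.
Valid on: (a), (d).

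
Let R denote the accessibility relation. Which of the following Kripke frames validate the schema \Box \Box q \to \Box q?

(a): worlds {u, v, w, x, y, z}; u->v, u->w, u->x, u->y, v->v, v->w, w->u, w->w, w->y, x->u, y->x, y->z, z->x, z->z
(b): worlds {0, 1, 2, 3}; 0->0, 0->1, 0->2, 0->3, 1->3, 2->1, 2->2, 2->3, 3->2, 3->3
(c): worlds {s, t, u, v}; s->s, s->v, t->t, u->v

This is the axiom for density; its first-order frame correspondent is \forall x \forall y (Rxy \to \exists z (Rxz \wedge Rzy)).
(a): fails — Rxu but no t with Rxt and Rtu.
(b): satisfies the condition.
(c): fails — Ruv but no z with Ruz and Rzv.

(b)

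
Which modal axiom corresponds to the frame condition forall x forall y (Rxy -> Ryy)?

□(□s → s)

A defining formula is □(□s → s) (the T□ axiom).
Suppose □(□s→s) is valid. Take Rxy and set V(s)={w : Ryw}. Then at y, □s holds; since □(□s→s) at x, □s→s at y, so s at y, i.e. Ryy.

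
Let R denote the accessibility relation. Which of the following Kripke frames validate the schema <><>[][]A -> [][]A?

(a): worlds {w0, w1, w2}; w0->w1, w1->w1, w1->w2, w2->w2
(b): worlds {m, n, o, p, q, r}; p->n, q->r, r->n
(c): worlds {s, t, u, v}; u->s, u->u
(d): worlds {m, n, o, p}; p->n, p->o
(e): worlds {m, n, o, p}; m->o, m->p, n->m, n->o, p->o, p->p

This is the axiom for a generalized confluence (Geach) condition; its first-order frame correspondent is forall x forall y forall z ((x R^2 y & x R^2 z) -> exists w (y R^2 w & z = w)).
(a): fails — w0R²w2, w0R²w1 but no w with w2R²w and w1=w.
(b): fails — qR²n, qR²n but no w with nR²w and n=w.
(c): fails — uR²s, uR²s but no w with sR²w and s=w.
(d): satisfies the condition.
(e): fails — mR²o, mR²o but no w with oR²w and o=w.

(d)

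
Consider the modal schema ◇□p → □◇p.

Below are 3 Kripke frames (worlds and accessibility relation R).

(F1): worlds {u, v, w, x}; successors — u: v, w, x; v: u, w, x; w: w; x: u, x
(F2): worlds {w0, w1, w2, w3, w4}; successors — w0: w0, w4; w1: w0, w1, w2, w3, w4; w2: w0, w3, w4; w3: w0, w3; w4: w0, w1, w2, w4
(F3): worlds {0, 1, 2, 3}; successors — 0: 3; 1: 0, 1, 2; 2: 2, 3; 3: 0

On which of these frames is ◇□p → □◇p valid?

(F2)

Frame correspondent (Sahlqvist): ∀x ∀y ∀z (Rxy ∧ Rxz → ∃w (Ryw ∧ Rzw)) — i.e. convergence.
(F1): fails — Ruw and Rux but w and x have no common successor.
(F2): holds.
(F3): fails — R10 and R11 but 0 and 1 have no common successor.
Valid on: (F2).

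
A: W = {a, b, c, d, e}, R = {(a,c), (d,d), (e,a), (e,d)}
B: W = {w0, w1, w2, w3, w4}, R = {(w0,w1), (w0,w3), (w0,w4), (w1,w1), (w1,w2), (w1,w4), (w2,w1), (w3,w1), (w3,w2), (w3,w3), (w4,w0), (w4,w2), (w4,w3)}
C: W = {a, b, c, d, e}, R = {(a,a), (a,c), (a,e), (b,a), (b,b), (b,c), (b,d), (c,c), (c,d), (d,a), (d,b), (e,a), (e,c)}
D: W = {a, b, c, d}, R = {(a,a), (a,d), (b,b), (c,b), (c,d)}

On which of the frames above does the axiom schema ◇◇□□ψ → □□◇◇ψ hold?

B, C

The schema corresponds to a generalized confluence (Geach) condition: ∀x ∀y ∀z ((xR²y ∧ xR²z) → ∃w (yR²w ∧ zR²w)).
A: fails — eR²c, eR²c but no w with cR²w and cR²w.
B: condition met.
C: condition met.
D: fails — aR²a, aR²d but no w with aR²w and dR²w.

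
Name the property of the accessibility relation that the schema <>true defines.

◇⊤ holds at w iff w has a successor, so frame-validity of ◇⊤ is exactly seriality. Equivalently via □p → ◇p:
Suppose □p→◇p is valid. At any x set V(p)=W. Then □p at x, so ◇p at x, so x has a successor.

Seriality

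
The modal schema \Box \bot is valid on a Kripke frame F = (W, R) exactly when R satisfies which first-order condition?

emptiness of R

□⊥ is valid iff no world has any successor (otherwise □⊥ fails at any world with one).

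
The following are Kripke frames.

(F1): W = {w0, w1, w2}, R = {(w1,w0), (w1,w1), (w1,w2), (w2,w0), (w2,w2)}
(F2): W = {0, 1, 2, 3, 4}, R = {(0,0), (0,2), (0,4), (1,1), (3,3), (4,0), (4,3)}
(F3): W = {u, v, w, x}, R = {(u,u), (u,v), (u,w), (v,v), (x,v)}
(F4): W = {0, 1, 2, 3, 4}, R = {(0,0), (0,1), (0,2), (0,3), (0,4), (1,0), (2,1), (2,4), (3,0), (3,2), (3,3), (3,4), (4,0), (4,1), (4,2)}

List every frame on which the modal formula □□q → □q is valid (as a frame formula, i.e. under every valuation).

(F1), (F2), (F3)

Frame correspondent (Sahlqvist): ∀x ∀y (Rxy → ∃z (Rxz ∧ Rzy)) — i.e. density.
(F1): condition met.
(F2): condition met.
(F3): condition met.
(F4): fails — R24 but no z with R2z and Rz4.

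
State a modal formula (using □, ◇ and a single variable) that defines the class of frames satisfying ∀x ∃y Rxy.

□q → ◇q

A defining formula is □q → ◇q (the D axiom).
Suppose □q→◇q is valid. At any x set V(q)=W. Then □q at x, so ◇q at x, so x has a successor.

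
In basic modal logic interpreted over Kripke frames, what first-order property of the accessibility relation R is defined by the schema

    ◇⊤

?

Seriality

◇⊤ holds at w iff w has a successor, so frame-validity of ◇⊤ is exactly seriality. Equivalently via □ψ → ◇ψ:
Suppose □ψ→◇ψ is valid. At any x set V(ψ)=W. Then □ψ at x, so ◇ψ at x, so x has a successor.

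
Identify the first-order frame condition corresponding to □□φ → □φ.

density

Suppose □□φ→□φ is valid. Take Rxy and set V(φ)={w : xR²w}. Then □□φ at x, so □φ at x, so φ at y, i.e. ∃z(Rxz∧Rzy).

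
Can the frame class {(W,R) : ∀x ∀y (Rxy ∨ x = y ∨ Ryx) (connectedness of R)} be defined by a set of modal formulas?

Any modally definable frame class is closed under disjoint unions.
Take 4 disjoint single-world reflexive frames: each is trivially connected, but their disjoint union has 4 worlds with no edge between distinct components, so it is not connected.
So the class is not modally definable.

Not definable by any modal formula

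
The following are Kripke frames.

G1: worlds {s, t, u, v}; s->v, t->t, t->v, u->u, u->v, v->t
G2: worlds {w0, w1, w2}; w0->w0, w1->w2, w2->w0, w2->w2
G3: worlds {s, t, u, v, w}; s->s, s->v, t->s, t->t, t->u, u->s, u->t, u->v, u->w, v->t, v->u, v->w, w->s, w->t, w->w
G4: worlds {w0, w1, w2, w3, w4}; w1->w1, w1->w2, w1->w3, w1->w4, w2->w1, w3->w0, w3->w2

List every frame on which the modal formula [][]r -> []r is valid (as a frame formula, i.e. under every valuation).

This is the axiom for density; its first-order frame correspondent is forall x forall y (Rxy -> exists z (Rxz & Rzy)).
G1: fails — Rsv but no z with Rsz and Rzv.
G2: condition met.
G3: condition met.
G4: fails — Rw3w2 but no z with Rw3z and Rzw2.
Valid on: G2, G3.

G2, G3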